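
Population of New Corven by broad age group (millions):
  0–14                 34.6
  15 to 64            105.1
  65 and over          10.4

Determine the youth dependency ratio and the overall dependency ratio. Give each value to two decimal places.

Youth dependency ratio: 32.92
Total dependency ratio: 42.82

Youth dependency ratio = 34.6 / 105.1 × 100 = 32.92
Total dependency ratio = (34.6 + 10.4) / 105.1 × 100 = 45.0 / 105.1 × 100 = 42.82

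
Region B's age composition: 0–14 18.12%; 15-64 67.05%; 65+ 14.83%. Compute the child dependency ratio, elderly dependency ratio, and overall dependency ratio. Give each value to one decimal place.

Youth dependency ratio = 18.12 / 67.05 × 100 = 27.0
Old-age dependency ratio = 14.83 / 67.05 × 100 = 22.1
Total dependency ratio = (18.12 + 14.83) / 67.05 × 100 = 32.95 / 67.05 × 100 = 49.1

Youth dependency ratio: 27.0
Old-age dependency ratio: 22.1
Total dependency ratio: 49.1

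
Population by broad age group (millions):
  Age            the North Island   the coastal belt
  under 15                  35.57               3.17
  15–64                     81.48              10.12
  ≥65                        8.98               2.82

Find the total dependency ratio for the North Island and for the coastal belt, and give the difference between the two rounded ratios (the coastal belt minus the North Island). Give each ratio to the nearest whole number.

the North Island: (35.57 + 8.98) / 81.48 × 100 = 44.55 / 81.48 × 100 = 55
the coastal belt: (3.17 + 2.82) / 10.12 × 100 = 5.99 / 10.12 × 100 = 59

the North Island: 55
the coastal belt: 59
Difference: +4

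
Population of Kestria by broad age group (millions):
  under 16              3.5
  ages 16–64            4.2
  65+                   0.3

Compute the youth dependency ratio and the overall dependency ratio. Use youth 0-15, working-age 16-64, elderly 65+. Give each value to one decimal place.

Youth dependency ratio = 3.5 / 4.2 × 100 = 83.3
Total dependency ratio = (3.5 + 0.3) / 4.2 × 100 = 3.8 / 4.2 × 100 = 90.5

Youth dependency ratio: 83.3
Total dependency ratio: 90.5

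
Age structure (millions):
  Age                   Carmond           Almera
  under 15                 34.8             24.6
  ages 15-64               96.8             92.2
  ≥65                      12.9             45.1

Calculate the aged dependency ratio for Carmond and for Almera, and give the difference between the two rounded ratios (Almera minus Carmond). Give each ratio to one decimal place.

Carmond: 12.9 / 96.8 × 100 = 13.3
Almera: 45.1 / 92.2 × 100 = 48.9

Carmond: 13.3
Almera: 48.9
Difference: +35.6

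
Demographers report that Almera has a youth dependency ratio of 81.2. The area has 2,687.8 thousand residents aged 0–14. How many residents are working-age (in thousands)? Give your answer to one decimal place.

Working-age: 3,310.1

Youth dependency ratio = youth / working-age × 100
81.2 = 2,687.8 / W × 100
⇒ 3,310.1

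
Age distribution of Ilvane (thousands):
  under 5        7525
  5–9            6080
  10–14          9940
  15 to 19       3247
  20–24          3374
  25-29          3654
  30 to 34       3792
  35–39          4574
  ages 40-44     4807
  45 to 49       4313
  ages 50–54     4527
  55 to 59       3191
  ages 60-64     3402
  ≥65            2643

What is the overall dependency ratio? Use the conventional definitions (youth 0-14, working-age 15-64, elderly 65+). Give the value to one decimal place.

Total dependency ratio: 67.4

0–14: 7525 + 6080 + 9940 = 23545
15–64: 3247 + 3374 + 3654 + 3792 + 4574 + 4807 + 4313 + 4527 + 3191 + 3402 = 38881
65+: 2643
Total dependency ratio = (23545 + 2643) / 38881 × 100 = 26188 / 38881 × 100 = 67.4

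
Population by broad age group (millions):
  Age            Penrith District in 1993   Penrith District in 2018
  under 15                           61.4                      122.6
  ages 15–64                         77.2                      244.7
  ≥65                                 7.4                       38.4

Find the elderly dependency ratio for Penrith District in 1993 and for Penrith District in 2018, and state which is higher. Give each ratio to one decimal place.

Penrith District in 1993: 7.4 / 77.2 × 100 = 9.6
Penrith District in 2018: 38.4 / 244.7 × 100 = 15.7

Penrith District in 1993: 9.6
Penrith District in 2018: 15.7
Higher: Penrith District in 2018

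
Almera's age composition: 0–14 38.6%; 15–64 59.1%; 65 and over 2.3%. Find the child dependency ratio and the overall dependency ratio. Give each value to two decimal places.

Youth dependency ratio: 65.31
Total dependency ratio: 69.20

Youth dependency ratio = 38.6 / 59.1 × 100 = 65.31
Total dependency ratio = (38.6 + 2.3) / 59.1 × 100 = 40.9 / 59.1 × 100 = 69.20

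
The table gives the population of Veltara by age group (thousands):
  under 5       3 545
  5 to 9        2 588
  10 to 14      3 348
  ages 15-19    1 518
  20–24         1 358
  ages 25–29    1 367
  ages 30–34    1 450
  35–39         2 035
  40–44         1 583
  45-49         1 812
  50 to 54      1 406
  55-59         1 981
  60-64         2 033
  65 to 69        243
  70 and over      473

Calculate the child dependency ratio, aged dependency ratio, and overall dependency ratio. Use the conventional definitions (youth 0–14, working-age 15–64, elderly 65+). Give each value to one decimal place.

Youth dependency ratio: 57.3
Old-age dependency ratio: 4.3
Total dependency ratio: 61.6

0–14: 3 545 + 2 588 + 3 348 = 9 481
15–64: 1 518 + 1 358 + 1 367 + 1 450 + 2 035 + 1 583 + 1 812 + 1 406 + 1 981 + 2 033 = 16 543
65+: 243 + 473 = 716
Youth dependency ratio = 9 481 / 16 543 × 100 = 57.3
Old-age dependency ratio = 716 / 16 543 × 100 = 4.3
Total dependency ratio = (9 481 + 716) / 16 543 × 100 = 10 197 / 16 543 × 100 = 61.6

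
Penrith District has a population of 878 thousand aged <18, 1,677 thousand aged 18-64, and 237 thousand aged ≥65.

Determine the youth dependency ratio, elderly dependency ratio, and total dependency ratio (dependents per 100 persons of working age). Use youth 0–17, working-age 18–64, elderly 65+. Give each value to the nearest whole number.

Youth dependency ratio = 878 / 1,677 × 100 = 52
Old-age dependency ratio = 237 / 1,677 × 100 = 14
Total dependency ratio = (878 + 237) / 1,677 × 100 = 1,115 / 1,677 × 100 = 66

Youth dependency ratio: 52
Old-age dependency ratio: 14
Total dependency ratio: 66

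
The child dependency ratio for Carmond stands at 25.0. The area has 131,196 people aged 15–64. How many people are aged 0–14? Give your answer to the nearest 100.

Aged 0–14: 32,800

Youth dependency ratio = youth / working-age × 100
25.0 = Y / 131,196 × 100
⇒ 32,800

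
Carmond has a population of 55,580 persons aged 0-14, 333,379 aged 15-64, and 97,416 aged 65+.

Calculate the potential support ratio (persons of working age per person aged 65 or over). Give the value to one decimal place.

Potential support ratio = 333,379 / 97,416 = 3.4

Potential support ratio: 3.4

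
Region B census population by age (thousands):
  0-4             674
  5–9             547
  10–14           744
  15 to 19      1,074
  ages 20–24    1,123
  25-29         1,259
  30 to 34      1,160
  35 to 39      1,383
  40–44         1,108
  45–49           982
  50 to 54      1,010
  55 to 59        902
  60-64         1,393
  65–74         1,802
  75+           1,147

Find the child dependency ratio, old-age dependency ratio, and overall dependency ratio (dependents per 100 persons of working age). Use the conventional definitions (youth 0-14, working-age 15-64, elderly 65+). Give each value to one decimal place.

0–14: 674 + 547 + 744 = 1,965
15–64: 1,074 + 1,123 + 1,259 + 1,160 + 1,383 + 1,108 + 982 + 1,010 + 902 + 1,393 = 11,394
65+: 1,802 + 1,147 = 2,949
Youth dependency ratio = 1,965 / 11,394 × 100 = 17.2
Old-age dependency ratio = 2,949 / 11,394 × 100 = 25.9
Total dependency ratio = (1,965 + 2,949) / 11,394 × 100 = 4,914 / 11,394 × 100 = 43.1

Youth dependency ratio: 17.2
Old-age dependency ratio: 25.9
Total dependency ratio: 43.1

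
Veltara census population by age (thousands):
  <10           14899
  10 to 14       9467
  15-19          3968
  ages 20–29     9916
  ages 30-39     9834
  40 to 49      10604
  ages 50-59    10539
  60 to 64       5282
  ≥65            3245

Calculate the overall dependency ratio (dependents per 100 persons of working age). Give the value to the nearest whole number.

0–14: 14899 + 9467 = 24366
15–64: 3968 + 9916 + 9834 + 10604 + 10539 + 5282 = 50143
65+: 3245
Total dependency ratio = (24366 + 3245) / 50143 × 100 = 27611 / 50143 × 100 = 55

Total dependency ratio: 55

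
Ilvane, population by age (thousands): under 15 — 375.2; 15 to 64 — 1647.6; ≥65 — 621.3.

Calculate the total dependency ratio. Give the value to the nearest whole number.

Total dependency ratio = (375.2 + 621.3) / 1647.6 × 100 = 996.5 / 1647.6 × 100 = 60

Total dependency ratio: 60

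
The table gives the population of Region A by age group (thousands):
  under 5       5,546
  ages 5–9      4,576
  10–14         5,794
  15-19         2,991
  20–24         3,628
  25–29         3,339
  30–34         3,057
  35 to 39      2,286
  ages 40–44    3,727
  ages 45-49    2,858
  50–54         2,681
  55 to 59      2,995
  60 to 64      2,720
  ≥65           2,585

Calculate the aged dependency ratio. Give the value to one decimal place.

0–14: 5,546 + 4,576 + 5,794 = 15,916
15–64: 2,991 + 3,628 + 3,339 + 3,057 + 2,286 + 3,727 + 2,858 + 2,681 + 2,995 + 2,720 = 30,282
65+: 2,585
Old-age dependency ratio = 2,585 / 30,282 × 100 = 8.5

Old-age dependency ratio: 8.5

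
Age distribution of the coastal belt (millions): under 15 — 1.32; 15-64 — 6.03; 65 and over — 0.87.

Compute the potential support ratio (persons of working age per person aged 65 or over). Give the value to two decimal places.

Potential support ratio: 6.93

Potential support ratio = 6.03 / 0.87 = 6.93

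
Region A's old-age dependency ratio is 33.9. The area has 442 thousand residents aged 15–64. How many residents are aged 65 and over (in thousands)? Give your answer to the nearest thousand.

Aged 65 and over: 150

Old-age dependency ratio = elderly / working-age × 100
33.9 = E / 442 × 100
⇒ 150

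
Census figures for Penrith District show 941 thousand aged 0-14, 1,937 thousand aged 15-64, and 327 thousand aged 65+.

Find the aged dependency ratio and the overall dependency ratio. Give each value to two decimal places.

Old-age dependency ratio: 16.88
Total dependency ratio: 65.46

Old-age dependency ratio = 327 / 1,937 × 100 = 16.88
Total dependency ratio = (941 + 327) / 1,937 × 100 = 1,268 / 1,937 × 100 = 65.46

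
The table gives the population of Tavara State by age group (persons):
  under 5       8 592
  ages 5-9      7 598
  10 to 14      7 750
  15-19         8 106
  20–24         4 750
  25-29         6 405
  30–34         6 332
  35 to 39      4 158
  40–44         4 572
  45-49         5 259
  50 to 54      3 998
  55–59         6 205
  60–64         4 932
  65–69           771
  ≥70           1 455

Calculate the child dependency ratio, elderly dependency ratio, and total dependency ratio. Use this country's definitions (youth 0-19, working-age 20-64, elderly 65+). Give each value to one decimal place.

Youth dependency ratio: 68.8
Old-age dependency ratio: 4.8
Total dependency ratio: 73.5

0–19: 8 592 + 7 598 + 7 750 + 8 106 = 32 046
20–64: 4 750 + 6 405 + 6 332 + 4 158 + 4 572 + 5 259 + 3 998 + 6 205 + 4 932 = 46 611
65+: 771 + 1 455 = 2 226
Youth dependency ratio = 32 046 / 46 611 × 100 = 68.8
Old-age dependency ratio = 2 226 / 46 611 × 100 = 4.8
Total dependency ratio = (32 046 + 2 226) / 46 611 × 100 = 34 272 / 46 611 × 100 = 73.5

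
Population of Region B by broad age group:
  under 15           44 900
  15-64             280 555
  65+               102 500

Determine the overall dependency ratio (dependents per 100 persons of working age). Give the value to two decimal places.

Total dependency ratio = (44 900 + 102 500) / 280 555 × 100 = 147 400 / 280 555 × 100 = 52.54

Total dependency ratio: 52.54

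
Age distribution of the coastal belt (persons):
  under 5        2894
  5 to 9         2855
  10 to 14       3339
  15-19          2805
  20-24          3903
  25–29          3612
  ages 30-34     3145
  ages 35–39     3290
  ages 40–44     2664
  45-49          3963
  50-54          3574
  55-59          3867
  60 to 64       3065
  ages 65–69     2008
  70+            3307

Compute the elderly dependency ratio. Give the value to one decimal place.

0–14: 2894 + 2855 + 3339 = 9088
15–64: 2805 + 3903 + 3612 + 3145 + 3290 + 2664 + 3963 + 3574 + 3867 + 3065 = 33888
65+: 2008 + 3307 = 5315
Old-age dependency ratio = 5315 / 33888 × 100 = 15.7

Old-age dependency ratio: 15.7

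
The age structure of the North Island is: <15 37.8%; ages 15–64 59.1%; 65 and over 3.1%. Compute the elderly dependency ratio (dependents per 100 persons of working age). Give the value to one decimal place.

Old-age dependency ratio = 3.1 / 59.1 × 100 = 5.2

Old-age dependency ratio: 5.2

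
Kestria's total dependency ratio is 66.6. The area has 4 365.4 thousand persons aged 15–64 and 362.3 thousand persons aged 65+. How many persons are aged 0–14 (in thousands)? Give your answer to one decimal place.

Aged 0–14: 2 545.1

Total dependency ratio = (youth + elderly) / working-age × 100
66.6 = (Y + 362.3) / 4 365.4 × 100
⇒ 2 545.1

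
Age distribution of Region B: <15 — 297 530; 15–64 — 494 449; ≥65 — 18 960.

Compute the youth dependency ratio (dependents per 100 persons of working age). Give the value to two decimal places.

Youth dependency ratio: 60.17

Youth dependency ratio = 297 530 / 494 449 × 100 = 60.17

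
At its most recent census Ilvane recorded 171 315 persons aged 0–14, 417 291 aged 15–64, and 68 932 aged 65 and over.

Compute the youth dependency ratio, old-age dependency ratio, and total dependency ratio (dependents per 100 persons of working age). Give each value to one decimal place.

Youth dependency ratio = 171 315 / 417 291 × 100 = 41.1
Old-age dependency ratio = 68 932 / 417 291 × 100 = 16.5
Total dependency ratio = (171 315 + 68 932) / 417 291 × 100 = 240 247 / 417 291 × 100 = 57.6

Youth dependency ratio: 41.1
Old-age dependency ratio: 16.5
Total dependency ratio: 57.6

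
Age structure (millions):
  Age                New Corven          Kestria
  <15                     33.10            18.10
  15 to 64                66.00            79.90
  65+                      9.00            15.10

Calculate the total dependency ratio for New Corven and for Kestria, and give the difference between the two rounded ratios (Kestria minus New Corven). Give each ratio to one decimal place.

New Corven: 63.8
Kestria: 41.6
Difference: -22.2

New Corven: (33.10 + 9.00) / 66.00 × 100 = 42.10 / 66.00 × 100 = 63.8
Kestria: (18.10 + 15.10) / 79.90 × 100 = 33.20 / 79.90 × 100 = 41.6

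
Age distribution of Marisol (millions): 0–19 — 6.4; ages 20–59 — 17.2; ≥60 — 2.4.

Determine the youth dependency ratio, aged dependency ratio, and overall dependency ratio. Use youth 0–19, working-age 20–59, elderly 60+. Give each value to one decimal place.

Youth dependency ratio = 6.4 / 17.2 × 100 = 37.2
Old-age dependency ratio = 2.4 / 17.2 × 100 = 14.0
Total dependency ratio = (6.4 + 2.4) / 17.2 × 100 = 8.8 / 17.2 × 100 = 51.2

Youth dependency ratio: 37.2
Old-age dependency ratio: 14.0
Total dependency ratio: 51.2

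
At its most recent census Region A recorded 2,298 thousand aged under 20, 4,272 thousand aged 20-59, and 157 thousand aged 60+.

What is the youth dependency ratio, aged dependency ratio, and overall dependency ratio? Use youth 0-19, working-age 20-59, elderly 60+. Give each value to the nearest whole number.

Youth dependency ratio: 54
Old-age dependency ratio: 4
Total dependency ratio: 57

Youth dependency ratio = 2,298 / 4,272 × 100 = 54
Old-age dependency ratio = 157 / 4,272 × 100 = 4
Total dependency ratio = (2,298 + 157) / 4,272 × 100 = 2,455 / 4,272 × 100 = 57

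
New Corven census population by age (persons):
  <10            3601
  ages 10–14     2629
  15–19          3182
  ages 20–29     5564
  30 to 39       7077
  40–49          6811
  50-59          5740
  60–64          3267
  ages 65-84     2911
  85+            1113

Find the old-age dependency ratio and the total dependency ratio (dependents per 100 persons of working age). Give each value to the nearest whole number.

Old-age dependency ratio: 13
Total dependency ratio: 32

0–14: 3601 + 2629 = 6230
15–64: 3182 + 5564 + 7077 + 6811 + 5740 + 3267 = 31641
65+: 2911 + 1113 = 4024
Old-age dependency ratio = 4024 / 31641 × 100 = 13
Total dependency ratio = (6230 + 4024) / 31641 × 100 = 10254 / 31641 × 100 = 32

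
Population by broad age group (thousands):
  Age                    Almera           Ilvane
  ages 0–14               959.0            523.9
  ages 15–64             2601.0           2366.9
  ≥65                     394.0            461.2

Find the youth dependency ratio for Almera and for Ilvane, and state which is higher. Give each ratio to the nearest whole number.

Almera: 959.0 / 2601.0 × 100 = 37
Ilvane: 523.9 / 2366.9 × 100 = 22

Almera: 37
Ilvane: 22
Higher: Almera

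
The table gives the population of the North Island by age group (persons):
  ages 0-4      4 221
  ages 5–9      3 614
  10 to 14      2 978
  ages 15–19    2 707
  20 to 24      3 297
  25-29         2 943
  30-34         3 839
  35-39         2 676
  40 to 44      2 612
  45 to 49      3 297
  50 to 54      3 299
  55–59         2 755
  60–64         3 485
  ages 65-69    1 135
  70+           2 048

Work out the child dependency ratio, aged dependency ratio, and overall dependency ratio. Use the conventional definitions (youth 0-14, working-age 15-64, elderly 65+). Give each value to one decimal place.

0–14: 4 221 + 3 614 + 2 978 = 10 813
15–64: 2 707 + 3 297 + 2 943 + 3 839 + 2 676 + 2 612 + 3 297 + 3 299 + 2 755 + 3 485 = 30 910
65+: 1 135 + 2 048 = 3 183
Youth dependency ratio = 10 813 / 30 910 × 100 = 35.0
Old-age dependency ratio = 3 183 / 30 910 × 100 = 10.3
Total dependency ratio = (10 813 + 3 183) / 30 910 × 100 = 13 996 / 30 910 × 100 = 45.3

Youth dependency ratio: 35.0
Old-age dependency ratio: 10.3
Total dependency ratio: 45.3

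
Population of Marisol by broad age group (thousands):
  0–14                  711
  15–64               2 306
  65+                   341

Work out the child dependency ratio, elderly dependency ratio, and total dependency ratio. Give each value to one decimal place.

Youth dependency ratio = 711 / 2 306 × 100 = 30.8
Old-age dependency ratio = 341 / 2 306 × 100 = 14.8
Total dependency ratio = (711 + 341) / 2 306 × 100 = 1 052 / 2 306 × 100 = 45.6

Youth dependency ratio: 30.8
Old-age dependency ratio: 14.8
Total dependency ratio: 45.6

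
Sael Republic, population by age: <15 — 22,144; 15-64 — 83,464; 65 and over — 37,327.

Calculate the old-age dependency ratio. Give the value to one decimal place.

Old-age dependency ratio = 37,327 / 83,464 × 100 = 44.7

Old-age dependency ratio: 44.7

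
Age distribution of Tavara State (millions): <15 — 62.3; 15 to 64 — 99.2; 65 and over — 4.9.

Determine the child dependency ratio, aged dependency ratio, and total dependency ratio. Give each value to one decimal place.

Youth dependency ratio: 62.8
Old-age dependency ratio: 4.9
Total dependency ratio: 67.7

Youth dependency ratio = 62.3 / 99.2 × 100 = 62.8
Old-age dependency ratio = 4.9 / 99.2 × 100 = 4.9
Total dependency ratio = (62.3 + 4.9) / 99.2 × 100 = 67.2 / 99.2 × 100 = 67.7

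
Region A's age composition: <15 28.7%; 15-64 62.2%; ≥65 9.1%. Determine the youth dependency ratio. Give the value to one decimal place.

Youth dependency ratio = 28.7 / 62.2 × 100 = 46.1

Youth dependency ratio: 46.1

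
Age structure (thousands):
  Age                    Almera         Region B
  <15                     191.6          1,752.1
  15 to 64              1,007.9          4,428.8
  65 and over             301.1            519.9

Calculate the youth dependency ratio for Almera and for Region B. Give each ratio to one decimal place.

Almera: 191.6 / 1,007.9 × 100 = 19.0
Region B: 1,752.1 / 4,428.8 × 100 = 39.6

Almera: 19.0
Region B: 39.6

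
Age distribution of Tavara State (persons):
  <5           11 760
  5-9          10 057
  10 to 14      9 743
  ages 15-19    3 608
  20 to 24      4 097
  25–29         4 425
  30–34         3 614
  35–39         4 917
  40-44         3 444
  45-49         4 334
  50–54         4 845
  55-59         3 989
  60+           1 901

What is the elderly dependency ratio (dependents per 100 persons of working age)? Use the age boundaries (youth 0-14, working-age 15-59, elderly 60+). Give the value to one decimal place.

Old-age dependency ratio: 5.1

0–14: 11 760 + 10 057 + 9 743 = 31 560
15–59: 3 608 + 4 097 + 4 425 + 3 614 + 4 917 + 3 444 + 4 334 + 4 845 + 3 989 = 37 273
60+: 1 901
Old-age dependency ratio = 1 901 / 37 273 × 100 = 5.1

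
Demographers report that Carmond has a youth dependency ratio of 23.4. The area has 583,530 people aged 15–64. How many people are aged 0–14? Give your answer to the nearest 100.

Aged 0–14: 136,500

Youth dependency ratio = youth / working-age × 100
23.4 = Y / 583,530 × 100
⇒ 136,500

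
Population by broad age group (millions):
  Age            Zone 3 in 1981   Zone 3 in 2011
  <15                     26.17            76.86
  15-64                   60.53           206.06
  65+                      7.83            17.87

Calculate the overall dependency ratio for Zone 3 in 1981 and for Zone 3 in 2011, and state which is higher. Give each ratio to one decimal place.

Zone 3 in 1981: (26.17 + 7.83) / 60.53 × 100 = 34.00 / 60.53 × 100 = 56.2
Zone 3 in 2011: (76.86 + 17.87) / 206.06 × 100 = 94.73 / 206.06 × 100 = 46.0

Zone 3 in 1981: 56.2
Zone 3 in 2011: 46.0
Higher: Zone 3 in 1981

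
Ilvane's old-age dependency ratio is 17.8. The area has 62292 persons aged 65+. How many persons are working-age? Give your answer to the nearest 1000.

Working-age: 350000

Old-age dependency ratio = elderly / working-age × 100
17.8 = 62292 / W × 100
⇒ 350000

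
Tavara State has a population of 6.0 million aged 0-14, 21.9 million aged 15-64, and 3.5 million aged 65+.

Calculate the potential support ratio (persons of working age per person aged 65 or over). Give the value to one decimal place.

Potential support ratio = 21.9 / 3.5 = 6.3

Potential support ratio: 6.3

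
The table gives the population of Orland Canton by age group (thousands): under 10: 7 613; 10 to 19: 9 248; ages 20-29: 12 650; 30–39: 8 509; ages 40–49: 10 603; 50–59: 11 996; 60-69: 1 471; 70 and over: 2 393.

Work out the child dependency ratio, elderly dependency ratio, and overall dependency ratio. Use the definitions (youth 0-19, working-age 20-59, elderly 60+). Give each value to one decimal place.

Youth dependency ratio: 38.5
Old-age dependency ratio: 8.8
Total dependency ratio: 47.4

0–19: 7 613 + 9 248 = 16 861
20–59: 12 650 + 8 509 + 10 603 + 11 996 = 43 758
60+: 1 471 + 2 393 = 3 864
Youth dependency ratio = 16 861 / 43 758 × 100 = 38.5
Old-age dependency ratio = 3 864 / 43 758 × 100 = 8.8
Total dependency ratio = (16 861 + 3 864) / 43 758 × 100 = 20 725 / 43 758 × 100 = 47.4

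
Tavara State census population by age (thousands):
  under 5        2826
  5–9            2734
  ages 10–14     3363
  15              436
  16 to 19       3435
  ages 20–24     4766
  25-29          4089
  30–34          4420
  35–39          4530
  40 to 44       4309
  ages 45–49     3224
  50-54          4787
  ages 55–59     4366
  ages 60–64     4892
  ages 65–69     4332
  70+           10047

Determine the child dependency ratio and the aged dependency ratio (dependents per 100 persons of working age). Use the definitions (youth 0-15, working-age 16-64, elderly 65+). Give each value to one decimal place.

0–15: 2826 + 2734 + 3363 + 436 = 9359
16–64: 3435 + 4766 + 4089 + 4420 + 4530 + 4309 + 3224 + 4787 + 4366 + 4892 = 42818
65+: 4332 + 10047 = 14379
Youth dependency ratio = 9359 / 42818 × 100 = 21.9
Old-age dependency ratio = 14379 / 42818 × 100 = 33.6

Youth dependency ratio: 21.9
Old-age dependency ratio: 33.6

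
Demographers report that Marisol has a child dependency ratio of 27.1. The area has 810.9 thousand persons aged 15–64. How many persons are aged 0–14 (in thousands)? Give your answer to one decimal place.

Aged 0–14: 219.8

Youth dependency ratio = youth / working-age × 100
27.1 = Y / 810.9 × 100
⇒ 219.8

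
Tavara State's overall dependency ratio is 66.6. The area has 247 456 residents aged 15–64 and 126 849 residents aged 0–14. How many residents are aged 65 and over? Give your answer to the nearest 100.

Total dependency ratio = (youth + elderly) / working-age × 100
66.6 = (126 849 + E) / 247 456 × 100
⇒ 38 000

Aged 65 and over: 38 000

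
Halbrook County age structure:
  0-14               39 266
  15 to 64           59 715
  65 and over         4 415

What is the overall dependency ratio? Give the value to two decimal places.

Total dependency ratio: 73.15

Total dependency ratio = (39 266 + 4 415) / 59 715 × 100 = 43 681 / 59 715 × 100 = 73.15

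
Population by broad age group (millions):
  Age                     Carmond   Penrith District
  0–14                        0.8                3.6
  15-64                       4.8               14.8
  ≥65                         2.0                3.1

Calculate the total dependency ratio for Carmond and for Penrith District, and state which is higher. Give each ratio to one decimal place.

Carmond: (0.8 + 2.0) / 4.8 × 100 = 2.8 / 4.8 × 100 = 58.3
Penrith District: (3.6 + 3.1) / 14.8 × 100 = 6.7 / 14.8 × 100 = 45.3

Carmond: 58.3
Penrith District: 45.3
Higher: Carmond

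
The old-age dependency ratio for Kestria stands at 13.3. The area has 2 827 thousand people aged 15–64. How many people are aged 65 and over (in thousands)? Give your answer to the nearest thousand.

Old-age dependency ratio = elderly / working-age × 100
13.3 = E / 2 827 × 100
⇒ 376

Aged 65 and over: 376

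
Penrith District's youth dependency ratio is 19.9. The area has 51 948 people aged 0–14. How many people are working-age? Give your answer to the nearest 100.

Youth dependency ratio = youth / working-age × 100
19.9 = 51 948 / W × 100
⇒ 261 000

Working-age: 261 000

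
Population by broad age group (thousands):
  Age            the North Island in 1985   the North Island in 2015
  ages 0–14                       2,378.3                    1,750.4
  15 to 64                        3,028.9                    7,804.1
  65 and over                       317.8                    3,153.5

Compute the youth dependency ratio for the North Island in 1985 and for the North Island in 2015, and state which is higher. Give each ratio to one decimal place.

the North Island in 1985: 78.5
the North Island in 2015: 22.4
Higher: the North Island in 1985

the North Island in 1985: 2,378.3 / 3,028.9 × 100 = 78.5
the North Island in 2015: 1,750.4 / 7,804.1 × 100 = 22.4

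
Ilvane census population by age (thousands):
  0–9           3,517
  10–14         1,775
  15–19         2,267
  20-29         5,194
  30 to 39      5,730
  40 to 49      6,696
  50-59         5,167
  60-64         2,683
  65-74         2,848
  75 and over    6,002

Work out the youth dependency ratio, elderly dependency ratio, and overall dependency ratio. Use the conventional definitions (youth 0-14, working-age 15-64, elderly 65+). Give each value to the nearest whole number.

Youth dependency ratio: 19
Old-age dependency ratio: 32
Total dependency ratio: 51

0–14: 3,517 + 1,775 = 5,292
15–64: 2,267 + 5,194 + 5,730 + 6,696 + 5,167 + 2,683 = 27,737
65+: 2,848 + 6,002 = 8,850
Youth dependency ratio = 5,292 / 27,737 × 100 = 19
Old-age dependency ratio = 8,850 / 27,737 × 100 = 32
Total dependency ratio = (5,292 + 8,850) / 27,737 × 100 = 14,142 / 27,737 × 100 = 51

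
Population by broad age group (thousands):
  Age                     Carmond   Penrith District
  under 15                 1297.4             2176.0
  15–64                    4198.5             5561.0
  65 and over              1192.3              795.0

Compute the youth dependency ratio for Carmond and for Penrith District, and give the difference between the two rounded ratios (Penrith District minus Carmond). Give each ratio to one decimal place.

Carmond: 1297.4 / 4198.5 × 100 = 30.9
Penrith District: 2176.0 / 5561.0 × 100 = 39.1

Carmond: 30.9
Penrith District: 39.1
Difference: +8.2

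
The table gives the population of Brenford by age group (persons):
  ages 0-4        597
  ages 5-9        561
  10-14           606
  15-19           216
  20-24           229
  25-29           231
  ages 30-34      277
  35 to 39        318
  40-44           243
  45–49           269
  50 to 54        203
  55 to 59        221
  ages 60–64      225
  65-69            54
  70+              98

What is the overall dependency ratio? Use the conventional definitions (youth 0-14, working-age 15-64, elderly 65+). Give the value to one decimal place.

Total dependency ratio: 78.8

0–14: 597 + 561 + 606 = 1 764
15–64: 216 + 229 + 231 + 277 + 318 + 243 + 269 + 203 + 221 + 225 = 2 432
65+: 54 + 98 = 152
Total dependency ratio = (1 764 + 152) / 2 432 × 100 = 1 916 / 2 432 × 100 = 78.8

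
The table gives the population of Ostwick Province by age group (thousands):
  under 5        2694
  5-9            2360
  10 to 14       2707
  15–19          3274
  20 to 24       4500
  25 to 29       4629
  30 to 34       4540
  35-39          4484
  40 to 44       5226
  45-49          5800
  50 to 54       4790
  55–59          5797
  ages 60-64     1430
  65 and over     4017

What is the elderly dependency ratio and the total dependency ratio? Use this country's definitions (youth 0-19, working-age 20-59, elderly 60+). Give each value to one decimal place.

Old-age dependency ratio: 13.7
Total dependency ratio: 41.4

0–19: 2694 + 2360 + 2707 + 3274 = 11035
20–59: 4500 + 4629 + 4540 + 4484 + 5226 + 5800 + 4790 + 5797 = 39766
60+: 1430 + 4017 = 5447
Old-age dependency ratio = 5447 / 39766 × 100 = 13.7
Total dependency ratio = (11035 + 5447) / 39766 × 100 = 16482 / 39766 × 100 = 41.4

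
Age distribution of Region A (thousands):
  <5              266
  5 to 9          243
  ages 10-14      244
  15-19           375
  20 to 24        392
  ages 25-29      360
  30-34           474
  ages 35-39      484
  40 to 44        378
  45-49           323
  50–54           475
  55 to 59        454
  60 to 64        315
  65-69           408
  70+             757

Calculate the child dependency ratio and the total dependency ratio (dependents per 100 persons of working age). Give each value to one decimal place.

Youth dependency ratio: 18.7
Total dependency ratio: 47.6

0–14: 266 + 243 + 244 = 753
15–64: 375 + 392 + 360 + 474 + 484 + 378 + 323 + 475 + 454 + 315 = 4030
65+: 408 + 757 = 1165
Youth dependency ratio = 753 / 4030 × 100 = 18.7
Total dependency ratio = (753 + 1165) / 4030 × 100 = 1918 / 4030 × 100 = 47.6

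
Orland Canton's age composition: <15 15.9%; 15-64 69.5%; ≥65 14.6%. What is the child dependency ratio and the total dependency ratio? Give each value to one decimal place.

Youth dependency ratio: 22.9
Total dependency ratio: 43.9

Youth dependency ratio = 15.9 / 69.5 × 100 = 22.9
Total dependency ratio = (15.9 + 14.6) / 69.5 × 100 = 30.5 / 69.5 × 100 = 43.9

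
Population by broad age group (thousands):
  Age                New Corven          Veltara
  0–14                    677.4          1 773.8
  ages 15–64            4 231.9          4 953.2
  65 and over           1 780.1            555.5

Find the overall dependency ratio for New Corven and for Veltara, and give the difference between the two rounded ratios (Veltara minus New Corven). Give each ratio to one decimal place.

New Corven: 58.1
Veltara: 47.0
Difference: -11.1

New Corven: (677.4 + 1 780.1) / 4 231.9 × 100 = 2 457.5 / 4 231.9 × 100 = 58.1
Veltara: (1 773.8 + 555.5) / 4 953.2 × 100 = 2 329.3 / 4 953.2 × 100 = 47.0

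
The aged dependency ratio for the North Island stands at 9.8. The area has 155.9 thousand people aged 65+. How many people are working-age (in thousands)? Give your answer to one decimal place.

Working-age: 1 590.8

Old-age dependency ratio = elderly / working-age × 100
9.8 = 155.9 / W × 100
⇒ 1 590.8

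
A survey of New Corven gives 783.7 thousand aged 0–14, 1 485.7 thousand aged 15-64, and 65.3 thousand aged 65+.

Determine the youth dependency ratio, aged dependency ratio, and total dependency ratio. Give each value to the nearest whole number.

Youth dependency ratio: 53
Old-age dependency ratio: 4
Total dependency ratio: 57

Youth dependency ratio = 783.7 / 1 485.7 × 100 = 53
Old-age dependency ratio = 65.3 / 1 485.7 × 100 = 4
Total dependency ratio = (783.7 + 65.3) / 1 485.7 × 100 = 849.0 / 1 485.7 × 100 = 57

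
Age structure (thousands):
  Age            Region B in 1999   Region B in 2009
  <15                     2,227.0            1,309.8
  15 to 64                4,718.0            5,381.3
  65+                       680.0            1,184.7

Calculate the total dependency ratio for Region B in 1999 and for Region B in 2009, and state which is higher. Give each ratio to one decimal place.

Region B in 1999: 61.6
Region B in 2009: 46.4
Higher: Region B in 1999

Region B in 1999: (2,227.0 + 680.0) / 4,718.0 × 100 = 2,907.0 / 4,718.0 × 100 = 61.6
Region B in 2009: (1,309.8 + 1,184.7) / 5,381.3 × 100 = 2,494.5 / 5,381.3 × 100 = 46.4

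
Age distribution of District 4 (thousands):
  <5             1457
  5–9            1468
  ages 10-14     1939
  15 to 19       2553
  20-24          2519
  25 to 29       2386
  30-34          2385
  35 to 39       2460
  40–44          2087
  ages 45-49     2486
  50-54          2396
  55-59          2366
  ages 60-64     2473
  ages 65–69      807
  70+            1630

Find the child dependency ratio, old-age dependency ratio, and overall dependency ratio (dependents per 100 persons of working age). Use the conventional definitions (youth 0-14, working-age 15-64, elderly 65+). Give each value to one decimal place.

0–14: 1457 + 1468 + 1939 = 4864
15–64: 2553 + 2519 + 2386 + 2385 + 2460 + 2087 + 2486 + 2396 + 2366 + 2473 = 24111
65+: 807 + 1630 = 2437
Youth dependency ratio = 4864 / 24111 × 100 = 20.2
Old-age dependency ratio = 2437 / 24111 × 100 = 10.1
Total dependency ratio = (4864 + 2437) / 24111 × 100 = 7301 / 24111 × 100 = 30.3

Youth dependency ratio: 20.2
Old-age dependency ratio: 10.1
Total dependency ratio: 30.3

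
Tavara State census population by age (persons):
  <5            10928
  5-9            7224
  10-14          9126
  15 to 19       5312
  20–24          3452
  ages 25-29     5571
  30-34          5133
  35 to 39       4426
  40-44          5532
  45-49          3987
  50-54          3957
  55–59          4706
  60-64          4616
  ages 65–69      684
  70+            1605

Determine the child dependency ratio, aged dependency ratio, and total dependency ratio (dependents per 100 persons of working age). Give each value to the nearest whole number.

Youth dependency ratio: 58
Old-age dependency ratio: 5
Total dependency ratio: 63

0–14: 10928 + 7224 + 9126 = 27278
15–64: 5312 + 3452 + 5571 + 5133 + 4426 + 5532 + 3987 + 3957 + 4706 + 4616 = 46692
65+: 684 + 1605 = 2289
Youth dependency ratio = 27278 / 46692 × 100 = 58
Old-age dependency ratio = 2289 / 46692 × 100 = 5
Total dependency ratio = (27278 + 2289) / 46692 × 100 = 29567 / 46692 × 100 = 63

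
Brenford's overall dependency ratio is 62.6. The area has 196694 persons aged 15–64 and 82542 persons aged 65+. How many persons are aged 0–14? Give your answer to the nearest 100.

Aged 0–14: 40600

Total dependency ratio = (youth + elderly) / working-age × 100
62.6 = (Y + 82542) / 196694 × 100
⇒ 40600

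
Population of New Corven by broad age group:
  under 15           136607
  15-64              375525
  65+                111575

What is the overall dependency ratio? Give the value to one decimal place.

Total dependency ratio = (136607 + 111575) / 375525 × 100 = 248182 / 375525 × 100 = 66.1

Total dependency ratio: 66.1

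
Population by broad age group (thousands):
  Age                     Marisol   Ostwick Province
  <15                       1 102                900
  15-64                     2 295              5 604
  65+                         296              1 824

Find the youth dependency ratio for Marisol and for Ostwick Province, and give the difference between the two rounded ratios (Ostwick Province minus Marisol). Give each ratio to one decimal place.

Marisol: 1 102 / 2 295 × 100 = 48.0
Ostwick Province: 900 / 5 604 × 100 = 16.1

Marisol: 48.0
Ostwick Province: 16.1
Difference: -31.9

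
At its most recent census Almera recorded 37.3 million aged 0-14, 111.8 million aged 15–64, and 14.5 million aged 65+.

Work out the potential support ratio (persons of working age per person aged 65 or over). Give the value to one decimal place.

Potential support ratio = 111.8 / 14.5 = 7.7

Potential support ratio: 7.7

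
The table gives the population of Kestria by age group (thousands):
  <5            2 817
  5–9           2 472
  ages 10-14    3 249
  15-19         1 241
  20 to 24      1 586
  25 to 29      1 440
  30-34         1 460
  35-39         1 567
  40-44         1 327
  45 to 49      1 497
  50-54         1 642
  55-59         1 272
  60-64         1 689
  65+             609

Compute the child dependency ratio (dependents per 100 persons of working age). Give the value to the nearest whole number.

0–14: 2 817 + 2 472 + 3 249 = 8 538
15–64: 1 241 + 1 586 + 1 440 + 1 460 + 1 567 + 1 327 + 1 497 + 1 642 + 1 272 + 1 689 = 14 721
65+: 609
Youth dependency ratio = 8 538 / 14 721 × 100 = 58

Youth dependency ratio: 58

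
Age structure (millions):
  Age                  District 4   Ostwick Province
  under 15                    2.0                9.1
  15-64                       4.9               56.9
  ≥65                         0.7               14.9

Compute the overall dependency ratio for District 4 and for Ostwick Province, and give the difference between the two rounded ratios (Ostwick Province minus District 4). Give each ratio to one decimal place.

District 4: (2.0 + 0.7) / 4.9 × 100 = 2.7 / 4.9 × 100 = 55.1
Ostwick Province: (9.1 + 14.9) / 56.9 × 100 = 24.0 / 56.9 × 100 = 42.2

District 4: 55.1
Ostwick Province: 42.2
Difference: -12.9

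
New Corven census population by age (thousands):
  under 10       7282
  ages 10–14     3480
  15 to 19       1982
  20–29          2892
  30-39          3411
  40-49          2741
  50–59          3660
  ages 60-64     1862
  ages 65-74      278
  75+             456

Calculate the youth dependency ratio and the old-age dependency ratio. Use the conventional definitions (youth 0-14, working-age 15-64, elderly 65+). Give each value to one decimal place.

0–14: 7282 + 3480 = 10762
15–64: 1982 + 2892 + 3411 + 2741 + 3660 + 1862 = 16548
65+: 278 + 456 = 734
Youth dependency ratio = 10762 / 16548 × 100 = 65.0
Old-age dependency ratio = 734 / 16548 × 100 = 4.4

Youth dependency ratio: 65.0
Old-age dependency ratio: 4.4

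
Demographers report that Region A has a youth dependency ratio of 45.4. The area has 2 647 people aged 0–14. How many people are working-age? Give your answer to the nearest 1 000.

Working-age: 6 000

Youth dependency ratio = youth / working-age × 100
45.4 = 2 647 / W × 100
⇒ 6 000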